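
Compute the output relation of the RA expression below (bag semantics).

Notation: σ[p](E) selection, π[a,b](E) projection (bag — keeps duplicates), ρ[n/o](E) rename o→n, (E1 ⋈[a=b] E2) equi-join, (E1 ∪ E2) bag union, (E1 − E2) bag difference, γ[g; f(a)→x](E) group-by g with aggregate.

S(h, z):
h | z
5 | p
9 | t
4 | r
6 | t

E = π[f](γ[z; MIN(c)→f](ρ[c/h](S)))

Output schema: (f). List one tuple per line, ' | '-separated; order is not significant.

Stepwise |·|:
  S → 4
  ρ[c/h](S) → 4
  γ[z; MIN(c)→f](ρ[c/h](S)) → 3
  π[f](γ[z; MIN(c)→f](ρ[c/h](S))) → 3

== RESULT ==
f
4
5
6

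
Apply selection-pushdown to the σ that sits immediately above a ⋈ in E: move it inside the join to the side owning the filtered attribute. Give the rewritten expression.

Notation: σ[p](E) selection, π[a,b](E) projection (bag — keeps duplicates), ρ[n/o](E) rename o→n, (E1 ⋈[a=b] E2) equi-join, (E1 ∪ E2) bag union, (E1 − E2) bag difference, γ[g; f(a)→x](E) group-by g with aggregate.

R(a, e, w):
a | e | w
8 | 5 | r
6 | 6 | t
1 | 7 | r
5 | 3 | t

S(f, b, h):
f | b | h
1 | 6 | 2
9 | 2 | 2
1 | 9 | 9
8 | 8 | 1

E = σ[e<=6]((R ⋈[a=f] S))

σ filters on e, owned by the left side.
E' = (σ[e<=6](R) ⋈[a=f] S)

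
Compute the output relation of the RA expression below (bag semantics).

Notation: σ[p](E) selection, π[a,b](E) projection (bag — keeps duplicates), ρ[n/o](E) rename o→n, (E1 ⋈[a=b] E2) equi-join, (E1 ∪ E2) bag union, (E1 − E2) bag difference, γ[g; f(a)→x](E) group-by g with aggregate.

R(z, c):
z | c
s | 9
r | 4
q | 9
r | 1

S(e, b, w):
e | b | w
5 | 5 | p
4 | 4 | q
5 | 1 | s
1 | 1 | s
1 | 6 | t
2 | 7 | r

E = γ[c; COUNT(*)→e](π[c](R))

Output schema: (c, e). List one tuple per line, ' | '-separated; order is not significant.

Per-node cardinality:
  R → 4
  π[c](R) → 4
  γ[c; COUNT(*)→e](π[c](R)) → 3

== RESULT ==
c | e
1 | 1
4 | 1
9 | 2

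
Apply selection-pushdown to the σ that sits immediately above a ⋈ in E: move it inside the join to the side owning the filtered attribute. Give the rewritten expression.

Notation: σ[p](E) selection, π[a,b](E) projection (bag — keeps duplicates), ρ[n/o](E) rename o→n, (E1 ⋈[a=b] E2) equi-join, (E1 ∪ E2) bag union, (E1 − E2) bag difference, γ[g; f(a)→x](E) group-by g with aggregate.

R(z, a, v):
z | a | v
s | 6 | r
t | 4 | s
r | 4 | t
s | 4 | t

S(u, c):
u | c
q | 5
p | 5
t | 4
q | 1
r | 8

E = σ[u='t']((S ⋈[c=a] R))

σ filters on u, owned by the left side.
E' = (σ[u='t'](S) ⋈[c=a] R)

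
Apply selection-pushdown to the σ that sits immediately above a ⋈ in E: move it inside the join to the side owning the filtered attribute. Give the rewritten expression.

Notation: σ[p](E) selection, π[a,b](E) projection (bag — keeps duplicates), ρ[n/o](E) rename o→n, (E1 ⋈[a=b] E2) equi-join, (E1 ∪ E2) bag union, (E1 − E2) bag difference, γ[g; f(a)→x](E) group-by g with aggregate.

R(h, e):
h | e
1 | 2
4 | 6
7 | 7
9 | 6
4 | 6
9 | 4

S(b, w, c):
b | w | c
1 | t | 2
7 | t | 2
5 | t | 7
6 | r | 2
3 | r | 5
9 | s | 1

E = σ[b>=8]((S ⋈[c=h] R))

σ filters on b, owned by the left side.
E' = (σ[b>=8](S) ⋈[c=h] R)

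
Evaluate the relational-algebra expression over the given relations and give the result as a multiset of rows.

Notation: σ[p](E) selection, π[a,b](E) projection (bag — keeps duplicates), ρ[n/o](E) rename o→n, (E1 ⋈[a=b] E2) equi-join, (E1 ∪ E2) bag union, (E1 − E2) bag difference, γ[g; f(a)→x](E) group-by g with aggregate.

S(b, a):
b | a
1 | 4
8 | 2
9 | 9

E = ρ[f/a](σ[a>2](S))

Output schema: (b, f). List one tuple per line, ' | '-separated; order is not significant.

Per-node cardinality:
  S → 3
  σ[a>2](S) → 2
  ρ[f/a](σ[a>2](S)) → 2

== RESULT ==
b | f
1 | 4
9 | 9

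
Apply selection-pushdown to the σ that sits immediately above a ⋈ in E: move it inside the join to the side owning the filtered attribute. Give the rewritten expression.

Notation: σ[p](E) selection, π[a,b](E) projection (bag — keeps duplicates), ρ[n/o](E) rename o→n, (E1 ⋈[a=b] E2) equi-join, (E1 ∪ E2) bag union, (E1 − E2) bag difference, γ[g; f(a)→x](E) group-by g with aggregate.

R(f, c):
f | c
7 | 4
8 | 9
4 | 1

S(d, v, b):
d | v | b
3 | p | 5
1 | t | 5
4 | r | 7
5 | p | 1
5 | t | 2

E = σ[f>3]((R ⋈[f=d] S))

σ filters on f, owned by the left side.
E' = (σ[f>3](R) ⋈[f=d] S)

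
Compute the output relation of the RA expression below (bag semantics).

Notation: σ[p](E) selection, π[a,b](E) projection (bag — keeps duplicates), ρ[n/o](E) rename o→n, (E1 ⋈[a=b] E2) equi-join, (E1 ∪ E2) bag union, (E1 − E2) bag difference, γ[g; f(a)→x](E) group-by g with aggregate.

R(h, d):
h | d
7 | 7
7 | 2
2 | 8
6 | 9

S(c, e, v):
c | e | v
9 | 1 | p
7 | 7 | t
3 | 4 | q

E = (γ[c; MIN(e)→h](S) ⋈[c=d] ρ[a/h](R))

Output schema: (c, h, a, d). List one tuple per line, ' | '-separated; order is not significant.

Stepwise |·|:
  S → 3
  γ[c; MIN(e)→h](S) → 3
  R → 4
  ρ[a/h](R) → 4
  (γ[c; MIN(e)→h](S) ⋈[c=d] ρ[a/h](R)) → 2

== RESULT ==
c | h | a | d
7 | 7 | 7 | 7
9 | 1 | 6 | 9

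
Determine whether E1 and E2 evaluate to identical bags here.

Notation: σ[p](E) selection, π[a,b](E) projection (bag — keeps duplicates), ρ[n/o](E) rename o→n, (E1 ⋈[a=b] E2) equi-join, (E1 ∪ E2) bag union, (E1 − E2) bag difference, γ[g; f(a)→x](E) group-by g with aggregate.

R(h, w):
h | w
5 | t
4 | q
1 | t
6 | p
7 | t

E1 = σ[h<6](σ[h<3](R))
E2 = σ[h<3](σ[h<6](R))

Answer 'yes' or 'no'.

E1 row counts bottom-up:
  R → 5
  σ[h<3](R) → 1
  σ[h<6](σ[h<3](R)) → 1
E2 row counts bottom-up:
  R → 5
  σ[h<6](R) → 3
  σ[h<3](σ[h<6](R)) → 1

E1 and E2 produce the same multiset:
h | w
1 | t

yes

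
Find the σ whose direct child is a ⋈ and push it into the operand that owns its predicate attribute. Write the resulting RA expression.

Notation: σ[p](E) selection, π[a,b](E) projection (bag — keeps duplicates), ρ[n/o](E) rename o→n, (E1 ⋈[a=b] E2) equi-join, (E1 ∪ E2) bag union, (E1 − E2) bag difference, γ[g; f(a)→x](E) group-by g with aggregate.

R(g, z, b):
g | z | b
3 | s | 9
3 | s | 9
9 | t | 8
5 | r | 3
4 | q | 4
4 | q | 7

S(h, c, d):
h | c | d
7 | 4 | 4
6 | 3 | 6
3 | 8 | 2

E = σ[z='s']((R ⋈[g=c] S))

σ filters on z, owned by the left side.
E' = (σ[z='s'](R) ⋈[g=c] S)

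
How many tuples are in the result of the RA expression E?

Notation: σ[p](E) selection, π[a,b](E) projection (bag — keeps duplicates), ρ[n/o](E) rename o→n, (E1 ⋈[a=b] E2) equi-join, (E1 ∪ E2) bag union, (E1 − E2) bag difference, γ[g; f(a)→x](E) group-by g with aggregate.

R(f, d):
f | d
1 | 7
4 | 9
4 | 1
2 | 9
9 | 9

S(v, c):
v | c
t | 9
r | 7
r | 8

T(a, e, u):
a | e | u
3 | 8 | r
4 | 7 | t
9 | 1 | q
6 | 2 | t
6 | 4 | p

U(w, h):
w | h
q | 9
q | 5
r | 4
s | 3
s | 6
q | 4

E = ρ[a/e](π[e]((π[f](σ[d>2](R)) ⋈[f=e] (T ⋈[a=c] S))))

Per-node cardinality:
  R → 5
  σ[d>2](R) → 4
  π[f](σ[d>2](R)) → 4
  T → 5
  S → 3
  (T ⋈[a=c] S) → 1
  (π[f](σ[d>2](R)) ⋈[f=e] (T ⋈[a=c] S)) → 1
  π[e]((π[f](σ[d>2](R)) ⋈[f=e] (T ⋈[a=c] S))) → 1
  ρ[a/e](π[e]((π[f](σ[d>2](R)) ⋈[f=e] (T ⋈[a=c] S)))) → 1

|E| = 1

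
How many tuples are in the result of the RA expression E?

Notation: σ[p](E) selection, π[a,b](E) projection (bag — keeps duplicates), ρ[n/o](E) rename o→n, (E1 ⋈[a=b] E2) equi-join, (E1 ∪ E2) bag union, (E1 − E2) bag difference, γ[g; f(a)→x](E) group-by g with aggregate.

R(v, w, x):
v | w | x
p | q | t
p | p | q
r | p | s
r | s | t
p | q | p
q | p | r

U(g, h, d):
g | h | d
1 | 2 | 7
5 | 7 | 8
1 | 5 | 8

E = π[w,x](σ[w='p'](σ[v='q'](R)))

Row counts bottom-up:
  R → 6
  σ[v='q'](R) → 1
  σ[w='p'](σ[v='q'](R)) → 1
  π[w,x](σ[w='p'](σ[v='q'](R))) → 1

|E| = 1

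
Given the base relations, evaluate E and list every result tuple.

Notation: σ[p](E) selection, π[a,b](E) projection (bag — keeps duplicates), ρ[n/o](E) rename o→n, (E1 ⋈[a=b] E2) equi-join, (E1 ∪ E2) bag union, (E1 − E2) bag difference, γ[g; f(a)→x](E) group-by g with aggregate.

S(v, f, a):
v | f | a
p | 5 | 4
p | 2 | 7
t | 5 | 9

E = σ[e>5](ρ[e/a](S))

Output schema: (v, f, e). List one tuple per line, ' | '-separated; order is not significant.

Stepwise |·|:
  S → 3
  ρ[e/a](S) → 3
  σ[e>5](ρ[e/a](S)) → 2

== RESULT ==
v | f | e
p | 2 | 7
t | 5 | 9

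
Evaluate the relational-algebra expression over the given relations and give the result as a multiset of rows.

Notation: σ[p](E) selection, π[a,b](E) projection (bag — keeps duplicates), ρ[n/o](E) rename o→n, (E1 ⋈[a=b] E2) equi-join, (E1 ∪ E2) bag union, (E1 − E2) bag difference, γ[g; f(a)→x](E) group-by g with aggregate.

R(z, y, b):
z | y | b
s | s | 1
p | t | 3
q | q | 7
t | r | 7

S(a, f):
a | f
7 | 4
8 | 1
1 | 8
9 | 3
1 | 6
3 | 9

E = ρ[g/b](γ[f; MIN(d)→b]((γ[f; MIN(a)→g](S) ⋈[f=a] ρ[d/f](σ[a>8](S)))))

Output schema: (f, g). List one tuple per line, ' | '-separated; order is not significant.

Subexpression sizes:
  S → 6
  γ[f; MIN(a)→g](S) → 6
  S → 6
  σ[a>8](S) → 1
  ρ[d/f](σ[a>8](S)) → 1
  (γ[f; MIN(a)→g](S) ⋈[f=a] ρ[d/f](σ[a>8](S))) → 1
  γ[f; MIN(d)→b]((γ[f; MIN(a)→g](S) ⋈[f=a] ρ[d/f](σ[a>8](S)))) → 1
  ρ[g/b](γ[f; MIN(d)→b]((γ[f; MIN(a)→g](S) ⋈[f=a] ρ[d/f](σ[a>8](S))))) → 1

== RESULT ==
f | g
9 | 3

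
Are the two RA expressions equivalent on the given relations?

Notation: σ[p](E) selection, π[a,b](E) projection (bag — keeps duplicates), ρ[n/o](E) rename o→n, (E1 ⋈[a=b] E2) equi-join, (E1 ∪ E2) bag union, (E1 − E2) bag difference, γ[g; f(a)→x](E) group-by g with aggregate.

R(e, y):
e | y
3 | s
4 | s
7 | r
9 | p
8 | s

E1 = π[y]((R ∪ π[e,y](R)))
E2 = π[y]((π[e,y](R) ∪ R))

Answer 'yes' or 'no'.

E1 per-node cardinality:
  R → 5
  R → 5
  π[e,y](R) → 5
  (R ∪ π[e,y](R)) → 10
  π[y]((R ∪ π[e,y](R))) → 10
E2 per-node cardinality:
  R → 5
  π[e,y](R) → 5
  R → 5
  (π[e,y](R) ∪ R) → 10
  π[y]((π[e,y](R) ∪ R)) → 10

E1 and E2 produce the same multiset:
y
p
p
r
r
s
s
s
s
s
s

yes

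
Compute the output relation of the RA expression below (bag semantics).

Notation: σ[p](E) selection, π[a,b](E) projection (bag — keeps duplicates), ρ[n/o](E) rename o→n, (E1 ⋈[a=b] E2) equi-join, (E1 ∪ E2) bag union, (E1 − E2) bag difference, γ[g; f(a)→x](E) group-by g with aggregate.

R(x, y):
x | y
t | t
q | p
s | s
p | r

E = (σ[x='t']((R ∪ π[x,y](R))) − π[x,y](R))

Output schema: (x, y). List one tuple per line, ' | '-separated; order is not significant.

Stepwise |·|:
  R → 4
  R → 4
  π[x,y](R) → 4
  (R ∪ π[x,y](R)) → 8
  σ[x='t']((R ∪ π[x,y](R))) → 2
  R → 4
  π[x,y](R) → 4
  (σ[x='t']((R ∪ π[x,y](R))) − π[x,y](R)) → 1

== RESULT ==
x | y
t | t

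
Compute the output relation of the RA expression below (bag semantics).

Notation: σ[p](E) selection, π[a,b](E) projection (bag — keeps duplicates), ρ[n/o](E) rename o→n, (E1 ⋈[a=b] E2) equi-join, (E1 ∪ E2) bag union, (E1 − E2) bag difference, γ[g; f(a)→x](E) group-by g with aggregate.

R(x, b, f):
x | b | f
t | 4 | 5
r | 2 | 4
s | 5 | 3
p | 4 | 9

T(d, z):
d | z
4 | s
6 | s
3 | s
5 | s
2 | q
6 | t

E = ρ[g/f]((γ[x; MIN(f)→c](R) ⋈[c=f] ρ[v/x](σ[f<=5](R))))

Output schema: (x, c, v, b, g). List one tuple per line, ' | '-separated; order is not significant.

Subexpression sizes:
  R → 4
  γ[x; MIN(f)→c](R) → 4
  R → 4
  σ[f<=5](R) → 3
  ρ[v/x](σ[f<=5](R)) → 3
  (γ[x; MIN(f)→c](R) ⋈[c=f] ρ[v/x](σ[f<=5](R))) → 3
  ρ[g/f]((γ[x; MIN(f)→c](R) ⋈[c=f] ρ[v/x](σ[f<=5](R)))) → 3

== RESULT ==
x | c | v | b | g
r | 4 | r | 2 | 4
s | 3 | s | 5 | 3
t | 5 | t | 4 | 5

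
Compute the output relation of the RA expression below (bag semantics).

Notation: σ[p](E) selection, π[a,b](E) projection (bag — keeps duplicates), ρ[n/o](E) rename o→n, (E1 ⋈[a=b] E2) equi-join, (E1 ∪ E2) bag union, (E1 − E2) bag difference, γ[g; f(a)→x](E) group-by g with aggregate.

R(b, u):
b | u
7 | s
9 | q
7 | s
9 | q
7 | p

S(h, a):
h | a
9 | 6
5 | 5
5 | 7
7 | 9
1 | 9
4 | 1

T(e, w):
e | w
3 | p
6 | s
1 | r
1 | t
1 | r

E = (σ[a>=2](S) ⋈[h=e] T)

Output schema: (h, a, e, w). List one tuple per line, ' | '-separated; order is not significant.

Row counts bottom-up:
  S → 6
  σ[a>=2](S) → 5
  T → 5
  (σ[a>=2](S) ⋈[h=e] T) → 3

== RESULT ==
h | a | e | w
1 | 9 | 1 | r
1 | 9 | 1 | r
1 | 9 | 1 | t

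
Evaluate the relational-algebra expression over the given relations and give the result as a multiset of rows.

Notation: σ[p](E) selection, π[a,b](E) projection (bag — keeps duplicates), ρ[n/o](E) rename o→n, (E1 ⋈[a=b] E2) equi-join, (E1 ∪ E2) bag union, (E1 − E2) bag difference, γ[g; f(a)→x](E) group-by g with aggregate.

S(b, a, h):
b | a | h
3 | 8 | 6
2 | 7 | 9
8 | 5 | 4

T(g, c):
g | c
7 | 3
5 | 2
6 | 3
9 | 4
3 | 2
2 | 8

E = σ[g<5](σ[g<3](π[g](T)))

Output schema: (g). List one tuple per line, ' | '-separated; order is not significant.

Subexpression sizes:
  T → 6
  π[g](T) → 6
  σ[g<3](π[g](T)) → 1
  σ[g<5](σ[g<3](π[g](T))) → 1

== RESULT ==
g
2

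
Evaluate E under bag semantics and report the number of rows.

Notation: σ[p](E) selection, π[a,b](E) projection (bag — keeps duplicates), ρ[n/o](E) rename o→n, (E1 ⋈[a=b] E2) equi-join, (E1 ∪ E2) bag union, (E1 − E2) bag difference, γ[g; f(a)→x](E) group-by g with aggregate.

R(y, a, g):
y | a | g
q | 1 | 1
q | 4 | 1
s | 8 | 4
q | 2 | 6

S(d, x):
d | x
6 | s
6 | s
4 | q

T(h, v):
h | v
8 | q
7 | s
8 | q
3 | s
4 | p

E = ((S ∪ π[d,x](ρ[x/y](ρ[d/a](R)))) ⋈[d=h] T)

Per-node cardinality:
  S → 3
  R → 4
  ρ[d/a](R) → 4
  ρ[x/y](ρ[d/a](R)) → 4
  π[d,x](ρ[x/y](ρ[d/a](R))) → 4
  (S ∪ π[d,x](ρ[x/y](ρ[d/a](R)))) → 7
  T → 5
  ((S ∪ π[d,x](ρ[x/y](ρ[d/a](R)))) ⋈[d=h] T) → 4

|E| = 4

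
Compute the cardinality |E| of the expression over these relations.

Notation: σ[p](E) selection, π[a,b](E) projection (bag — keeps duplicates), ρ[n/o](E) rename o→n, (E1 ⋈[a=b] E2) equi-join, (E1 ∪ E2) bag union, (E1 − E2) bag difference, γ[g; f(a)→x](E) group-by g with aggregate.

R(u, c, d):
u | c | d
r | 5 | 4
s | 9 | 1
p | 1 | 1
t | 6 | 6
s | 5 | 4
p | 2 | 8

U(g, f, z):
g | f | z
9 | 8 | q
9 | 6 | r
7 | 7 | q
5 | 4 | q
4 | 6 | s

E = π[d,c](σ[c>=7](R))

Subexpression sizes:
  R → 6
  σ[c>=7](R) → 1
  π[d,c](σ[c>=7](R)) → 1

|E| = 1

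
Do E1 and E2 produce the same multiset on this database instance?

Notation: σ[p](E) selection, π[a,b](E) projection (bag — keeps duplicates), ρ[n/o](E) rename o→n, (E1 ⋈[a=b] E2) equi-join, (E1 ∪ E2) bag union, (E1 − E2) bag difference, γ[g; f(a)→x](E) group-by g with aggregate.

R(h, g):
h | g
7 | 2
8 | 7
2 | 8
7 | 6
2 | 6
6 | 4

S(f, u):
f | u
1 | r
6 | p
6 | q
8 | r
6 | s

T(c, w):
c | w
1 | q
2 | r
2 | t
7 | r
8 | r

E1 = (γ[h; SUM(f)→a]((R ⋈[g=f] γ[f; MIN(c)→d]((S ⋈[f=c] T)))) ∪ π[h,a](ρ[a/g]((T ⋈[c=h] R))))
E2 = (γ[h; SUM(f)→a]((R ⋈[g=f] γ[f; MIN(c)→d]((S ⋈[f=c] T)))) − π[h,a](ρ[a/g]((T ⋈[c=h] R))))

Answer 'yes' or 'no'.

E1 stepwise |·|:
  R → 6
  S → 5
  T → 5
  (S ⋈[f=c] T) → 2
  γ[f; MIN(c)→d]((S ⋈[f=c] T)) → 2
  (R ⋈[g=f] γ[f; MIN(c)→d]((S ⋈[f=c] T))) → 1
  γ[h; SUM(f)→a]((R ⋈[g=f] γ[f; MIN(c)→d]((S ⋈[f=c] T)))) → 1
  T → 5
  R → 6
  (T ⋈[c=h] R) → 7
  ρ[a/g]((T ⋈[c=h] R)) → 7
  π[h,a](ρ[a/g]((T ⋈[c=h] R))) → 7
  (γ[h; SUM(f)→a]((R ⋈[g=f] γ[f; MIN(c)→d]((S ⋈[f=c] T)))) ∪ π[h,a](ρ[a/g]((T ⋈[c=h] R)))) → 8
E2 stepwise |·|:
  R → 6
  S → 5
  T → 5
  (S ⋈[f=c] T) → 2
  γ[f; MIN(c)→d]((S ⋈[f=c] T)) → 2
  (R ⋈[g=f] γ[f; MIN(c)→d]((S ⋈[f=c] T))) → 1
  γ[h; SUM(f)→a]((R ⋈[g=f] γ[f; MIN(c)→d]((S ⋈[f=c] T)))) → 1
  T → 5
  R → 6
  (T ⋈[c=h] R) → 7
  ρ[a/g]((T ⋈[c=h] R)) → 7
  π[h,a](ρ[a/g]((T ⋈[c=h] R))) → 7
  (γ[h; SUM(f)→a]((R ⋈[g=f] γ[f; MIN(c)→d]((S ⋈[f=c] T)))) − π[h,a](ρ[a/g]((T ⋈[c=h] R)))) → 0

E1 result:
h | a
2 | 6
2 | 6
2 | 8
2 | 8
2 | 8
7 | 2
7 | 6
8 | 7
E2 result:
h | a
(0 rows)
Witness: (7, 6) appears 1× in E1 but 0× in E2.

no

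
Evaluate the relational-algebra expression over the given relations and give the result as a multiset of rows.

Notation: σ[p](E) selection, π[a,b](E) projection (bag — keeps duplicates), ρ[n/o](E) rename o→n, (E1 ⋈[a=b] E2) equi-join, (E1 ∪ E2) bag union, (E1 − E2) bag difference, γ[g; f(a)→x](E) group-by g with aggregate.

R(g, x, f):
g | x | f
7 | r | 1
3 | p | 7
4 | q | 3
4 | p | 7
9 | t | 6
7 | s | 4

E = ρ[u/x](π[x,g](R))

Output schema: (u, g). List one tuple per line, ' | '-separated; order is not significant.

Per-node cardinality:
  R → 6
  π[x,g](R) → 6
  ρ[u/x](π[x,g](R)) → 6

== RESULT ==
u | g
p | 3
p | 4
q | 4
r | 7
s | 7
t | 9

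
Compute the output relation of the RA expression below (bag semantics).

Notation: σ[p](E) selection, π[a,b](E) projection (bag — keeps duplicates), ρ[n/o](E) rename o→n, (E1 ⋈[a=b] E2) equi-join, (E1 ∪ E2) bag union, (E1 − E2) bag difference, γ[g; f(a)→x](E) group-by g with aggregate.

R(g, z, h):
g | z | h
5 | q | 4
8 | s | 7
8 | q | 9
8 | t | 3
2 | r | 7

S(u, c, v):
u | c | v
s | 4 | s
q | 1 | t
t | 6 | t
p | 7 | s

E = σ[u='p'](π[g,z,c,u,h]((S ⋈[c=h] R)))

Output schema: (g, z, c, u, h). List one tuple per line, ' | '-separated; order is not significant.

Row counts bottom-up:
  S → 4
  R → 5
  (S ⋈[c=h] R) → 3
  π[g,z,c,u,h]((S ⋈[c=h] R)) → 3
  σ[u='p'](π[g,z,c,u,h]((S ⋈[c=h] R))) → 2

== RESULT ==
g | z | c | u | h
2 | r | 7 | p | 7
8 | s | 7 | p | 7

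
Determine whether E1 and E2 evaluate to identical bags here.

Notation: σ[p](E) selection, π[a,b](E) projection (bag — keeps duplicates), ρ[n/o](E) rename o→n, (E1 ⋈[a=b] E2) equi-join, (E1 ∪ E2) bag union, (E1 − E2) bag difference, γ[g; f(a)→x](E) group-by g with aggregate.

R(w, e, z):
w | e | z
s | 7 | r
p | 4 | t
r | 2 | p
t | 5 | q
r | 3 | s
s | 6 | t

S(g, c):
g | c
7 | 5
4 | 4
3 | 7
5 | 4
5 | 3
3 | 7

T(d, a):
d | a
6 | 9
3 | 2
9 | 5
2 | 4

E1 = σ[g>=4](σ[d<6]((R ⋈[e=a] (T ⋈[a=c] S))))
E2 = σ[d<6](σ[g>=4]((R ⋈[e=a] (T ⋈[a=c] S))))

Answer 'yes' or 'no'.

E1 subexpression sizes:
  R → 6
  T → 4
  S → 6
  (T ⋈[a=c] S) → 3
  (R ⋈[e=a] (T ⋈[a=c] S)) → 3
  σ[d<6]((R ⋈[e=a] (T ⋈[a=c] S))) → 2
  σ[g>=4](σ[d<6]((R ⋈[e=a] (T ⋈[a=c] S)))) → 2
E2 subexpression sizes:
  R → 6
  T → 4
  S → 6
  (T ⋈[a=c] S) → 3
  (R ⋈[e=a] (T ⋈[a=c] S)) → 3
  σ[g>=4]((R ⋈[e=a] (T ⋈[a=c] S))) → 3
  σ[d<6](σ[g>=4]((R ⋈[e=a] (T ⋈[a=c] S)))) → 2

E1 and E2 produce the same multiset:
w | e | z | d | a | g | c
p | 4 | t | 2 | 4 | 4 | 4
p | 4 | t | 2 | 4 | 5 | 4

yes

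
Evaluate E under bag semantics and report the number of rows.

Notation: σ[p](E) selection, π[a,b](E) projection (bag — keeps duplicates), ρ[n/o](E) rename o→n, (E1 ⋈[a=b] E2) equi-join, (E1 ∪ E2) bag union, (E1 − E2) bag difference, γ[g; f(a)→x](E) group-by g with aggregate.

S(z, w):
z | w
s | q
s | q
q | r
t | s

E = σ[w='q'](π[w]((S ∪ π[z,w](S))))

Stepwise |·|:
  S → 4
  S → 4
  π[z,w](S) → 4
  (S ∪ π[z,w](S)) → 8
  π[w]((S ∪ π[z,w](S))) → 8
  σ[w='q'](π[w]((S ∪ π[z,w](S)))) → 4

|E| = 4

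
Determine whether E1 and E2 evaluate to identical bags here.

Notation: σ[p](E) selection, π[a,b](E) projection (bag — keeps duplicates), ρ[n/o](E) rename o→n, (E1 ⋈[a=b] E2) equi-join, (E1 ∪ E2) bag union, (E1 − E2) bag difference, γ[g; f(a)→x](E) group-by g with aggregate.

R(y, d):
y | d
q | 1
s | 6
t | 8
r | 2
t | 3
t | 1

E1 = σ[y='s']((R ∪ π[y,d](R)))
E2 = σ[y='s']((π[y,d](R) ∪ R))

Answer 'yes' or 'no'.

E1 stepwise |·|:
  R → 6
  R → 6
  π[y,d](R) → 6
  (R ∪ π[y,d](R)) → 12
  σ[y='s']((R ∪ π[y,d](R))) → 2
E2 stepwise |·|:
  R → 6
  π[y,d](R) → 6
  R → 6
  (π[y,d](R) ∪ R) → 12
  σ[y='s']((π[y,d](R) ∪ R)) → 2

E1 and E2 produce the same multiset:
y | d
s | 6
s | 6

yes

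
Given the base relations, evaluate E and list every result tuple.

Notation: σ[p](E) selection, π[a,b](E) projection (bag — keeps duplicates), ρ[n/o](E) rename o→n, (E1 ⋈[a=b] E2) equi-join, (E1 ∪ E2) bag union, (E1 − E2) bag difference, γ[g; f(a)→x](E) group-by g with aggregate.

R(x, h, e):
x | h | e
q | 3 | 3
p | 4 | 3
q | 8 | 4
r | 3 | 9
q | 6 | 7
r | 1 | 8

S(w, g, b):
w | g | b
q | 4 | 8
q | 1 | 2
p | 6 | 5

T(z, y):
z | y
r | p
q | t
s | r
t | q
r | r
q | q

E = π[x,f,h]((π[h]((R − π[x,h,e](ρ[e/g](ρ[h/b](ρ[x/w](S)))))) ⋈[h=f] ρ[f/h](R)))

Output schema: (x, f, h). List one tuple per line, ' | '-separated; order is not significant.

Row counts bottom-up:
  R → 6
  S → 3
  ρ[x/w](S) → 3
  ρ[h/b](ρ[x/w](S)) → 3
  ρ[e/g](ρ[h/b](ρ[x/w](S))) → 3
  π[x,h,e](ρ[e/g](ρ[h/b](ρ[x/w](S)))) → 3
  (R − π[x,h,e](ρ[e/g](ρ[h/b](ρ[x/w](S))))) → 5
  π[h]((R − π[x,h,e](ρ[e/g](ρ[h/b](ρ[x/w](S)))))) → 5
  R → 6
  ρ[f/h](R) → 6
  (π[h]((R − π[x,h,e](ρ[e/g](ρ[h/b](ρ[x/w](S)))))) ⋈[h=f] ρ[f/h](R)) → 7
  π[x,f,h]((π[h]((R − π[x,h,e](ρ[e/g](ρ[h/b](ρ[x/w](S)))))) ⋈[h=f] ρ[f/h](R))) → 7

== RESULT ==
x | f | h
p | 4 | 4
q | 3 | 3
q | 3 | 3
q | 6 | 6
r | 1 | 1
r | 3 | 3
r | 3 | 3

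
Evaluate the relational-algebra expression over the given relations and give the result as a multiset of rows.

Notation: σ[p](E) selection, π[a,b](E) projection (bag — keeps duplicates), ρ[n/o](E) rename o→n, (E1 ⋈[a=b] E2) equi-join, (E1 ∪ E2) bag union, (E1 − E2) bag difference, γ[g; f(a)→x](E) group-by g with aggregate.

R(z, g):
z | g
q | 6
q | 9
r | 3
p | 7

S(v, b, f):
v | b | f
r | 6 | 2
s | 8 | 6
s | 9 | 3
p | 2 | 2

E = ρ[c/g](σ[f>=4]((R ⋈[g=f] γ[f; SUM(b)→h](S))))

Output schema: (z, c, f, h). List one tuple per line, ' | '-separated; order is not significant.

Per-node cardinality:
  R → 4
  S → 4
  γ[f; SUM(b)→h](S) → 3
  (R ⋈[g=f] γ[f; SUM(b)→h](S)) → 2
  σ[f>=4]((R ⋈[g=f] γ[f; SUM(b)→h](S))) → 1
  ρ[c/g](σ[f>=4]((R ⋈[g=f] γ[f; SUM(b)→h](S)))) → 1

== RESULT ==
z | c | f | h
q | 6 | 6 | 8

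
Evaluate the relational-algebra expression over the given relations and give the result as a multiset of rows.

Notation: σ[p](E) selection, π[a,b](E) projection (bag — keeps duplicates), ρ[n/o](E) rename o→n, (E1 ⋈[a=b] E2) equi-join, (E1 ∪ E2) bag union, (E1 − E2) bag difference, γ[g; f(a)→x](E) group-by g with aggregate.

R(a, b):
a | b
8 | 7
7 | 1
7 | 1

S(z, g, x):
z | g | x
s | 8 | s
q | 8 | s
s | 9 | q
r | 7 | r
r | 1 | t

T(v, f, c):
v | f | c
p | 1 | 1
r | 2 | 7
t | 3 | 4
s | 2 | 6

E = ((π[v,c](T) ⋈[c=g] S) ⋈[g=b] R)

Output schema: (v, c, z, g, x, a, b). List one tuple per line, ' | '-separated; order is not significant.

Subexpression sizes:
  T → 4
  π[v,c](T) → 4
  S → 5
  (π[v,c](T) ⋈[c=g] S) → 2
  R → 3
  ((π[v,c](T) ⋈[c=g] S) ⋈[g=b] R) → 3

== RESULT ==
v | c | z | g | x | a | b
p | 1 | r | 1 | t | 7 | 1
p | 1 | r | 1 | t | 7 | 1
r | 7 | r | 7 | r | 8 | 7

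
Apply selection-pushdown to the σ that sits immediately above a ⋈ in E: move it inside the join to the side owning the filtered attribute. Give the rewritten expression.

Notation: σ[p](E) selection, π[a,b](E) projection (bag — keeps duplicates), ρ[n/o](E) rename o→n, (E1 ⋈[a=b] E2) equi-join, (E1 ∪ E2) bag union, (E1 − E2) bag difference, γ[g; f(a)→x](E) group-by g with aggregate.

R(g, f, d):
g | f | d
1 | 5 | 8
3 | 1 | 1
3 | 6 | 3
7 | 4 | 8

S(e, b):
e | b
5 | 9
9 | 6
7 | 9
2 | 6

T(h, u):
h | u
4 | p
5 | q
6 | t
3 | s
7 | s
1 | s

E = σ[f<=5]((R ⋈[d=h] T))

σ filters on f, owned by the left side.
E' = (σ[f<=5](R) ⋈[d=h] T)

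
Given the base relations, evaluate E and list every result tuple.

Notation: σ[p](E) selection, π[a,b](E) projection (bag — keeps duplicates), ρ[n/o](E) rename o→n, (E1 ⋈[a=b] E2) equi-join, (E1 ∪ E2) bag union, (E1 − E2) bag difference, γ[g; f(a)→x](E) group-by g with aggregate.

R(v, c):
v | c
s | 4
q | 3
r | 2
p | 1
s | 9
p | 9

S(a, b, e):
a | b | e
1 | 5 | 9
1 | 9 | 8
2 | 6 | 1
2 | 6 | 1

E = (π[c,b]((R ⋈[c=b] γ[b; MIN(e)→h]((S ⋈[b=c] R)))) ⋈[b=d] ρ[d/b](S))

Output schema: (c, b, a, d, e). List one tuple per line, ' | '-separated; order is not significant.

Per-node cardinality:
  R → 6
  S → 4
  R → 6
  (S ⋈[b=c] R) → 2
  γ[b; MIN(e)→h]((S ⋈[b=c] R)) → 1
  (R ⋈[c=b] γ[b; MIN(e)→h]((S ⋈[b=c] R))) → 2
  π[c,b]((R ⋈[c=b] γ[b; MIN(e)→h]((S ⋈[b=c] R)))) → 2
  S → 4
  ρ[d/b](S) → 4
  (π[c,b]((R ⋈[c=b] γ[b; MIN(e)→h]((S ⋈[b=c] R)))) ⋈[b=d] ρ[d/b](S)) → 2

== RESULT ==
c | b | a | d | e
9 | 9 | 1 | 9 | 8
9 | 9 | 1 | 9 | 8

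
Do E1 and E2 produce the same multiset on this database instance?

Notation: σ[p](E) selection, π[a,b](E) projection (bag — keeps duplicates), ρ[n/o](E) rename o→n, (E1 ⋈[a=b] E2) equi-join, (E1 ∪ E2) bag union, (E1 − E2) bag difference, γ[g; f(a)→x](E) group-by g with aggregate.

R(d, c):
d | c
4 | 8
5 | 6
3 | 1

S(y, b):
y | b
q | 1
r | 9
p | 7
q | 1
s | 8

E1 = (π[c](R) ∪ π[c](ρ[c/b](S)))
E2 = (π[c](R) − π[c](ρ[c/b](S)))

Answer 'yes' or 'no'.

E1 per-node cardinality:
  R → 3
  π[c](R) → 3
  S → 5
  ρ[c/b](S) → 5
  π[c](ρ[c/b](S)) → 5
  (π[c](R) ∪ π[c](ρ[c/b](S))) → 8
E2 per-node cardinality:
  R → 3
  π[c](R) → 3
  S → 5
  ρ[c/b](S) → 5
  π[c](ρ[c/b](S)) → 5
  (π[c](R) − π[c](ρ[c/b](S))) → 1

E1 result:
c
1
1
1
6
7
8
8
9
E2 result:
c
6
Witness: (1,) appears 3× in E1 but 0× in E2.

no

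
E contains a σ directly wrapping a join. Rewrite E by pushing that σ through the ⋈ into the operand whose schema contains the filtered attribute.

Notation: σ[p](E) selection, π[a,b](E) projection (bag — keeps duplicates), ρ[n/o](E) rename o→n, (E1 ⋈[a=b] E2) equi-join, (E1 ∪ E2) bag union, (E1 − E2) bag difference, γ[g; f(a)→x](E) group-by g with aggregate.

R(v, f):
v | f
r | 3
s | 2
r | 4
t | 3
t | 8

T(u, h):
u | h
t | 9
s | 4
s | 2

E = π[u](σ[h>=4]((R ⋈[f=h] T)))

σ filters on h, owned by the right side.
E' = π[u]((R ⋈[f=h] σ[h>=4](T)))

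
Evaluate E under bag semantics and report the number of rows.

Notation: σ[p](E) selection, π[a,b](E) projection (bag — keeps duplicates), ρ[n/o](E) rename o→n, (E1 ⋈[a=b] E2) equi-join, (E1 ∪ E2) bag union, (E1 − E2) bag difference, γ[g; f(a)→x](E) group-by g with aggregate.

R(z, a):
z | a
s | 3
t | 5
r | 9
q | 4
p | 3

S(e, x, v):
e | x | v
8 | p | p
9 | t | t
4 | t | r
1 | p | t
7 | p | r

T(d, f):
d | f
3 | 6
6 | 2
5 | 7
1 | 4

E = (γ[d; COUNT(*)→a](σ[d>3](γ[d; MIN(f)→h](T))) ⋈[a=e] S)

Row counts bottom-up:
  T → 4
  γ[d; MIN(f)→h](T) → 4
  σ[d>3](γ[d; MIN(f)→h](T)) → 2
  γ[d; COUNT(*)→a](σ[d>3](γ[d; MIN(f)→h](T))) → 2
  S → 5
  (γ[d; COUNT(*)→a](σ[d>3](γ[d; MIN(f)→h](T))) ⋈[a=e] S) → 2

|E| = 2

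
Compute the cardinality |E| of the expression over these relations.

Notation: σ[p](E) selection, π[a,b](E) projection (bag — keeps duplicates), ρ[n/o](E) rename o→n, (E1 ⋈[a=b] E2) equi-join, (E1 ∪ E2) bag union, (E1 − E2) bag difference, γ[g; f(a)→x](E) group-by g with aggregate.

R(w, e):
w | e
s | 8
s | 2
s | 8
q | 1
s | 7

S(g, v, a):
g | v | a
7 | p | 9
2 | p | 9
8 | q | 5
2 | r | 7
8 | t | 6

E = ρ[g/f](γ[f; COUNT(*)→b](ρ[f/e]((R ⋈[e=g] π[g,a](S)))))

Per-node cardinality:
  R → 5
  S → 5
  π[g,a](S) → 5
  (R ⋈[e=g] π[g,a](S)) → 7
  ρ[f/e]((R ⋈[e=g] π[g,a](S))) → 7
  γ[f; COUNT(*)→b](ρ[f/e]((R ⋈[e=g] π[g,a](S)))) → 3
  ρ[g/f](γ[f; COUNT(*)→b](ρ[f/e]((R ⋈[e=g] π[g,a](S))))) → 3

|E| = 3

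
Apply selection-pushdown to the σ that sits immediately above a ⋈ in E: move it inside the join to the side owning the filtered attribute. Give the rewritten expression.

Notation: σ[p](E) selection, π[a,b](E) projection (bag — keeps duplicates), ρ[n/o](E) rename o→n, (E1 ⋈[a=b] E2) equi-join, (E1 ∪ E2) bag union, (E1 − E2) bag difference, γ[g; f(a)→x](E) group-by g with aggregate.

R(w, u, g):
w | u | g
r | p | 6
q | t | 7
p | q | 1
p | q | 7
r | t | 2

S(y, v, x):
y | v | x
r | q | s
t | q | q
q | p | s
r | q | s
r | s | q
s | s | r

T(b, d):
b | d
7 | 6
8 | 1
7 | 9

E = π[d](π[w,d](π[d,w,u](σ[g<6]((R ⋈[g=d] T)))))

σ filters on g, owned by the left side.
E' = π[d](π[w,d](π[d,w,u]((σ[g<6](R) ⋈[g=d] T))))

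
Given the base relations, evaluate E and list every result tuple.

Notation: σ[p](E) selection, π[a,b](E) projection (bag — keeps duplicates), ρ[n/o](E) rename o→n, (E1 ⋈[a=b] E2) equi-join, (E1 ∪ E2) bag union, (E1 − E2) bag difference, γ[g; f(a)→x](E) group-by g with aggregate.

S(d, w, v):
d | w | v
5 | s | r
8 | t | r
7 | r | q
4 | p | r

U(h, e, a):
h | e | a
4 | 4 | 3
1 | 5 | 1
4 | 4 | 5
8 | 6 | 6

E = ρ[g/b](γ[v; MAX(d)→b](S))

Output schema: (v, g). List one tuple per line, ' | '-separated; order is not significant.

Row counts bottom-up:
  S → 4
  γ[v; MAX(d)→b](S) → 2
  ρ[g/b](γ[v; MAX(d)→b](S)) → 2

== RESULT ==
v | g
q | 7
r | 8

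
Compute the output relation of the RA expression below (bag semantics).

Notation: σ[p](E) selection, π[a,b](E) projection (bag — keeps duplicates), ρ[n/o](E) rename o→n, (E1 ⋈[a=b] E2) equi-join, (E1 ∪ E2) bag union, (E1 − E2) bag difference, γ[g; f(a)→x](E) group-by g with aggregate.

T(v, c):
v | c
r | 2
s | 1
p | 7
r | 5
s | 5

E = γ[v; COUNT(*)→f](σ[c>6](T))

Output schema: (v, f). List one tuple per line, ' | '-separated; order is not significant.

Per-node cardinality:
  T → 5
  σ[c>6](T) → 1
  γ[v; COUNT(*)→f](σ[c>6](T)) → 1

== RESULT ==
v | f
p | 1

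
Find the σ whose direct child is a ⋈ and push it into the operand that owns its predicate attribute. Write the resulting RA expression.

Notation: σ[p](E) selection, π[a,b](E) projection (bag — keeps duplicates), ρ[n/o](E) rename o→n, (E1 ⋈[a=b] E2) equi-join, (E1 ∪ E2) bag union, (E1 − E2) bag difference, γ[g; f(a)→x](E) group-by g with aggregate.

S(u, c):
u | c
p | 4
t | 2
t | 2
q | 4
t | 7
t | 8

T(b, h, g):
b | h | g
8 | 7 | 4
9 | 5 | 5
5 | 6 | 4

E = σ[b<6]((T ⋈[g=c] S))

σ filters on b, owned by the left side.
E' = (σ[b<6](T) ⋈[g=c] S)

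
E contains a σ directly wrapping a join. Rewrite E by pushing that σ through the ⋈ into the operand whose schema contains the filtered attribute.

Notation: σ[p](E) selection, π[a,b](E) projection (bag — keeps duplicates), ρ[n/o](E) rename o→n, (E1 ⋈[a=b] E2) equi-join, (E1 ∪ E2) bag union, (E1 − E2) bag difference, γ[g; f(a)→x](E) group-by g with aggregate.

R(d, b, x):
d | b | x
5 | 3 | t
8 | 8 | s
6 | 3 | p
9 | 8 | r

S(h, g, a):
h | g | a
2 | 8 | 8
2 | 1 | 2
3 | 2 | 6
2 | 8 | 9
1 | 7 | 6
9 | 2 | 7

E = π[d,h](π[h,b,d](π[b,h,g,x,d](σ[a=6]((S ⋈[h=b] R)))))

σ filters on a, owned by the left side.
E' = π[d,h](π[h,b,d](π[b,h,g,x,d]((σ[a=6](S) ⋈[h=b] R))))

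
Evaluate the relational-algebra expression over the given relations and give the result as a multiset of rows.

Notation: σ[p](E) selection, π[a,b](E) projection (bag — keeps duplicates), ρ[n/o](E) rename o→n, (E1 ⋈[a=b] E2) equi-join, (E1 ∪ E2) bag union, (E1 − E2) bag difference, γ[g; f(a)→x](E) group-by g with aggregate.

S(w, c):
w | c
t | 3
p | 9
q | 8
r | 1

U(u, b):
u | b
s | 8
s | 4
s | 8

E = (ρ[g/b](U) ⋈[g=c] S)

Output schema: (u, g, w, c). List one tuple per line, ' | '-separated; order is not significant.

Row counts bottom-up:
  U → 3
  ρ[g/b](U) → 3
  S → 4
  (ρ[g/b](U) ⋈[g=c] S) → 2

== RESULT ==
u | g | w | c
s | 8 | q | 8
s | 8 | q | 8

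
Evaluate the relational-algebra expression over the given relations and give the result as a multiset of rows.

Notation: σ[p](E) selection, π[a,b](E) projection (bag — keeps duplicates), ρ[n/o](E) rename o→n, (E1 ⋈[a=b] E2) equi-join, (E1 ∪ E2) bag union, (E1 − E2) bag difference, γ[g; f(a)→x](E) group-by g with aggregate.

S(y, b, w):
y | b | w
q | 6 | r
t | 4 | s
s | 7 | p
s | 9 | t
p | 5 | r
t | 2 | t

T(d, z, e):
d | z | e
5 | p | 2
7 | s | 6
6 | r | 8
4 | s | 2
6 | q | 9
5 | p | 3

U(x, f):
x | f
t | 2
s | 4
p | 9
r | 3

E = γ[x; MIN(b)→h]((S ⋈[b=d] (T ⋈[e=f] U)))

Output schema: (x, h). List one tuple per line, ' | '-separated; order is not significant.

Row counts bottom-up:
  S → 6
  T → 6
  U → 4
  (T ⋈[e=f] U) → 4
  (S ⋈[b=d] (T ⋈[e=f] U)) → 4
  γ[x; MIN(b)→h]((S ⋈[b=d] (T ⋈[e=f] U))) → 3

== RESULT ==
x | h
p | 6
r | 5
t | 4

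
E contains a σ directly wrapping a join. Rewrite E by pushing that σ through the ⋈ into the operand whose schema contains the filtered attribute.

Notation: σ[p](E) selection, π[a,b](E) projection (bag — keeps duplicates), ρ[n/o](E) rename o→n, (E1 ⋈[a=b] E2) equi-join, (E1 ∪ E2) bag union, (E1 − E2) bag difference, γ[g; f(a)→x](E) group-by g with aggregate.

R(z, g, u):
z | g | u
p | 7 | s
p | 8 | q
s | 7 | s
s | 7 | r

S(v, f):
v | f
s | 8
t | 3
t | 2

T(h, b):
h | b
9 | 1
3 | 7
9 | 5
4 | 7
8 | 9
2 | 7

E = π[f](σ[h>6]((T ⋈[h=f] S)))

σ filters on h, owned by the left side.
E' = π[f]((σ[h>6](T) ⋈[h=f] S))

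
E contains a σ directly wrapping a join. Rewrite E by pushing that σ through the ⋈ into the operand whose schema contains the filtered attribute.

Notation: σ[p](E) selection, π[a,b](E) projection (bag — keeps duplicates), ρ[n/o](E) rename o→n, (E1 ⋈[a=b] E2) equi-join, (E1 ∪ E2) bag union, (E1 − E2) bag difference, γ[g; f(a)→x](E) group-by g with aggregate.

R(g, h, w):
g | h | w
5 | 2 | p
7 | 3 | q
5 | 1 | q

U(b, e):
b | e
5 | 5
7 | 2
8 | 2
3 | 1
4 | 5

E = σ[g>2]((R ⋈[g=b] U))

σ filters on g, owned by the left side.
E' = (σ[g>2](R) ⋈[g=b] U)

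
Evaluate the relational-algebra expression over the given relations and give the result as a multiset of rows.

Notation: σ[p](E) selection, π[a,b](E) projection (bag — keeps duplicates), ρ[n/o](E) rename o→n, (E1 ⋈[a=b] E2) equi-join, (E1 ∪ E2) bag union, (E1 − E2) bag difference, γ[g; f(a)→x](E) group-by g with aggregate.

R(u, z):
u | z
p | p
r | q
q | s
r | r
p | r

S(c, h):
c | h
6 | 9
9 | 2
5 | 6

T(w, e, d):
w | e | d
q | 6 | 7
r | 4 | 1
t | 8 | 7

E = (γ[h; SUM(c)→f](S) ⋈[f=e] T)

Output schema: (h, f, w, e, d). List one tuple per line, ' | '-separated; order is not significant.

Row counts bottom-up:
  S → 3
  γ[h; SUM(c)→f](S) → 3
  T → 3
  (γ[h; SUM(c)→f](S) ⋈[f=e] T) → 1

== RESULT ==
h | f | w | e | d
9 | 6 | q | 6 | 7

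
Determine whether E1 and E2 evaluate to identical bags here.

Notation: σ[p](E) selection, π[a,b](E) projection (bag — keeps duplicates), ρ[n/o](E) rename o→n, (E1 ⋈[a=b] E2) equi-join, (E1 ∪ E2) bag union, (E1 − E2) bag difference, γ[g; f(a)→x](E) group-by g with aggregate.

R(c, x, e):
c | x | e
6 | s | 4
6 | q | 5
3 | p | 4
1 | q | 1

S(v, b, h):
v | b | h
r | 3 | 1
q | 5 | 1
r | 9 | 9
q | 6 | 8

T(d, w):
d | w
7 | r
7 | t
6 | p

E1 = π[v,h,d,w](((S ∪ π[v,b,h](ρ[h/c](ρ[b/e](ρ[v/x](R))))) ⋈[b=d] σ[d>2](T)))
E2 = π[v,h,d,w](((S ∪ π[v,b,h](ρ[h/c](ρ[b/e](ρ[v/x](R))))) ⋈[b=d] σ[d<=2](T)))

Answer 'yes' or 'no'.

E1 per-node cardinality:
  S → 4
  R → 4
  ρ[v/x](R) → 4
  ρ[b/e](ρ[v/x](R)) → 4
  ρ[h/c](ρ[b/e](ρ[v/x](R))) → 4
  π[v,b,h](ρ[h/c](ρ[b/e](ρ[v/x](R)))) → 4
  (S ∪ π[v,b,h](ρ[h/c](ρ[b/e](ρ[v/x](R))))) → 8
  T → 3
  σ[d>2](T) → 3
  ((S ∪ π[v,b,h](ρ[h/c](ρ[b/e](ρ[v/x](R))))) ⋈[b=d] σ[d>2](T)) → 1
  π[v,h,d,w](((S ∪ π[v,b,h](ρ[h/c](ρ[b/e](ρ[v/x](R))))) ⋈[b=d] σ[d>2](T))) → 1
E2 per-node cardinality:
  S → 4
  R → 4
  ρ[v/x](R) → 4
  ρ[b/e](ρ[v/x](R)) → 4
  ρ[h/c](ρ[b/e](ρ[v/x](R))) → 4
  π[v,b,h](ρ[h/c](ρ[b/e](ρ[v/x](R)))) → 4
  (S ∪ π[v,b,h](ρ[h/c](ρ[b/e](ρ[v/x](R))))) → 8
  T → 3
  σ[d<=2](T) → 0
  ((S ∪ π[v,b,h](ρ[h/c](ρ[b/e](ρ[v/x](R))))) ⋈[b=d] σ[d<=2](T)) → 0
  π[v,h,d,w](((S ∪ π[v,b,h](ρ[h/c](ρ[b/e](ρ[v/x](R))))) ⋈[b=d] σ[d<=2](T))) → 0

E1 result:
v | h | d | w
q | 8 | 6 | p
E2 result:
v | h | d | w
(0 rows)
Witness: ('q', 8, 6, 'p') appears 1× in E1 but 0× in E2.

no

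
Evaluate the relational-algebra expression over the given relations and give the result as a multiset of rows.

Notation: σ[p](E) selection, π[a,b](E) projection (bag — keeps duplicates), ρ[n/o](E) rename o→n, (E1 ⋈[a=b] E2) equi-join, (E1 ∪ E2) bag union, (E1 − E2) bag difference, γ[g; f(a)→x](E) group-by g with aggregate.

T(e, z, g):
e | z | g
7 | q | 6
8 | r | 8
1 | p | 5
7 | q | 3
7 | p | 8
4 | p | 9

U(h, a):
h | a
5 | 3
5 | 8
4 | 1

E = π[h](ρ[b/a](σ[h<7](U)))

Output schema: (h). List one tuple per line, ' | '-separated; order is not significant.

Per-node cardinality:
  U → 3
  σ[h<7](U) → 3
  ρ[b/a](σ[h<7](U)) → 3
  π[h](ρ[b/a](σ[h<7](U))) → 3

== RESULT ==
h
4
5
5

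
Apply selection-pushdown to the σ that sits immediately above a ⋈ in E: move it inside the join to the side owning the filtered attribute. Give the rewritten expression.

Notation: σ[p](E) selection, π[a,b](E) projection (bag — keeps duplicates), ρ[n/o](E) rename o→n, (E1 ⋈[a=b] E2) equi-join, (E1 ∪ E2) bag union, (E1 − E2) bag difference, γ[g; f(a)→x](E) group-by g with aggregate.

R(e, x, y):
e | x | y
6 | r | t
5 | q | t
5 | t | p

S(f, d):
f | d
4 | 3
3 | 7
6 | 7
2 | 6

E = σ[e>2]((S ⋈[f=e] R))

σ filters on e, owned by the right side.
E' = (S ⋈[f=e] σ[e>2](R))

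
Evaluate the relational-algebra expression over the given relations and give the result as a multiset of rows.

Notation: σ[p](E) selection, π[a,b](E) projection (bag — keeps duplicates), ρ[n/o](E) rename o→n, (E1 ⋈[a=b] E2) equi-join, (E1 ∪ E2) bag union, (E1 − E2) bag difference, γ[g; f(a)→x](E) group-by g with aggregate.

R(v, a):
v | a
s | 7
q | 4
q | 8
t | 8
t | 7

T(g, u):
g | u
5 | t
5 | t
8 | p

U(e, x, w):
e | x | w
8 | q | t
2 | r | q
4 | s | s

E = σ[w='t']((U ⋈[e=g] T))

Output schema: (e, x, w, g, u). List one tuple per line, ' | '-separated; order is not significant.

Row counts bottom-up:
  U → 3
  T → 3
  (U ⋈[e=g] T) → 1
  σ[w='t']((U ⋈[e=g] T)) → 1

== RESULT ==
e | x | w | g | u
8 | q | t | 8 | p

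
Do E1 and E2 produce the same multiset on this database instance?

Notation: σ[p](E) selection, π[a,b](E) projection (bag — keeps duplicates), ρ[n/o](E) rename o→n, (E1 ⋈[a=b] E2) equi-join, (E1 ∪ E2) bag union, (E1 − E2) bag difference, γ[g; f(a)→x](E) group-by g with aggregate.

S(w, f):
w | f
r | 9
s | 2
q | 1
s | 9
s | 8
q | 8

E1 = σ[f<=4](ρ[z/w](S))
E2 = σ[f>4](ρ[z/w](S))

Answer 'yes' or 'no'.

E1 stepwise |·|:
  S → 6
  ρ[z/w](S) → 6
  σ[f<=4](ρ[z/w](S)) → 2
E2 stepwise |·|:
  S → 6
  ρ[z/w](S) → 6
  σ[f>4](ρ[z/w](S)) → 4

E1 result:
z | f
q | 1
s | 2
E2 result:
z | f
q | 8
r | 9
s | 8
s | 9
Witness: ('q', 8) appears 0× in E1 but 1× in E2.

no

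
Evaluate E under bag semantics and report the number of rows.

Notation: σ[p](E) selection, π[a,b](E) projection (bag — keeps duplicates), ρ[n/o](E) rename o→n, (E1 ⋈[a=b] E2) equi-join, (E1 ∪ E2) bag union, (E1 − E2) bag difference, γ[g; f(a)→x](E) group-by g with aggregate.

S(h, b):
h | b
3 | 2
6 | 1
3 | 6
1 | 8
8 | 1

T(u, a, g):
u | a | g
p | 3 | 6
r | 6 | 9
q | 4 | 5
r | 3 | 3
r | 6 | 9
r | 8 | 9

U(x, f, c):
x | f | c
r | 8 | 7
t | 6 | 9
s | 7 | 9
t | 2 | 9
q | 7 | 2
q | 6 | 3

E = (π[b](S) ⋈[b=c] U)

Stepwise |·|:
  S → 5
  π[b](S) → 5
  U → 6
  (π[b](S) ⋈[b=c] U) → 1

|E| = 1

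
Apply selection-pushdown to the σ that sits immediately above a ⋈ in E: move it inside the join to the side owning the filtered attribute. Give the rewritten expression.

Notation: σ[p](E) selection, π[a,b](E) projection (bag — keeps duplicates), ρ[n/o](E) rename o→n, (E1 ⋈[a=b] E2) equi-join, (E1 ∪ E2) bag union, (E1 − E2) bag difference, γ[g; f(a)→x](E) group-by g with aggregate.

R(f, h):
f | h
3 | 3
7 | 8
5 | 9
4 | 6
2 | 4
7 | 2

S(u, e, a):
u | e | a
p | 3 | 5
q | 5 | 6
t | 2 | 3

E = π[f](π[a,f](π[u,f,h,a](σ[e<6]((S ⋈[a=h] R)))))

σ filters on e, owned by the left side.
E' = π[f](π[a,f](π[u,f,h,a]((σ[e<6](S) ⋈[a=h] R))))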